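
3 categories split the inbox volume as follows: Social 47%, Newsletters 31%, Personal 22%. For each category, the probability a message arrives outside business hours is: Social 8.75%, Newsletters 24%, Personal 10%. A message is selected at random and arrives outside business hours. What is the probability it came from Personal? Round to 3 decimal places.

By Bayes' rule, posterior ∝ prior × likelihood:
  Social: 0.47 × 0.0875 = 0.041125
  Newsletters: 0.31 × 0.24 = 0.0744
  Personal: 0.22 × 0.1 = 0.022
Sum = 0.137525.
P(Personal | evidence) = 0.022 / 0.137525 ≈ 0.160.

0.160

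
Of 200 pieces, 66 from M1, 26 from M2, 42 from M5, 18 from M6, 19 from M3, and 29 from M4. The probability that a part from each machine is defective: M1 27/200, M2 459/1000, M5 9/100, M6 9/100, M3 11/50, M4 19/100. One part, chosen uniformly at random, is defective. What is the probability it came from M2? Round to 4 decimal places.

Unnormalized posteriors (prior × likelihood):
  M1: 0.33 × 0.135 = 0.04455
  M2: 0.13 × 0.459 = 0.05967
  M5: 0.21 × 0.09 = 0.0189
  M6: 0.09 × 0.09 = 0.0081
  M3: 0.095 × 0.22 = 0.0209
  M4: 0.145 × 0.19 = 0.02755
Sum = 0.17967.
P(M2 | evidence) = 0.05967 / 0.17967 ≈ 0.3321.

0.3321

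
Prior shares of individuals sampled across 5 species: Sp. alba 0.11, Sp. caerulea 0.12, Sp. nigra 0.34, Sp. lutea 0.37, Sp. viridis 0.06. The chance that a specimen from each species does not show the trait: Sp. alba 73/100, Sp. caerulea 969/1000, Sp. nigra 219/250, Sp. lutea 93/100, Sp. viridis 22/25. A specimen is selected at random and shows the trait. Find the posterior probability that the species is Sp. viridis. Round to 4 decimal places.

0.0662

Taking complements, P(trait | each) = Sp. alba 0.27, Sp. caerulea 0.031, Sp. nigra 0.124, Sp. lutea 0.07, Sp. viridis 0.12.
By Bayes' rule, posterior ∝ prior × likelihood:
  Sp. alba: 0.11 × 0.27 = 0.0297
  Sp. caerulea: 0.12 × 0.031 = 0.00372
  Sp. nigra: 0.34 × 0.124 = 0.04216
  Sp. lutea: 0.37 × 0.07 = 0.0259
  Sp. viridis: 0.06 × 0.12 = 0.0072
Normalizing constant = 0.10868.
P(Sp. viridis | evidence) = 0.0072 / 0.10868 ≈ 0.0662.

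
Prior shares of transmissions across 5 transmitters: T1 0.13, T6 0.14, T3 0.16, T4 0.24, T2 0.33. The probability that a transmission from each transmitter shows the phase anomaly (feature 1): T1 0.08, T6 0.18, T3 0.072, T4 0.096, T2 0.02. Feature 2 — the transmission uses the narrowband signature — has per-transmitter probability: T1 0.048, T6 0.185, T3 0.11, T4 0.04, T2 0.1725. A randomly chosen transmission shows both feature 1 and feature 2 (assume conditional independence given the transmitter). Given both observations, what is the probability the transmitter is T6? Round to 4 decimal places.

Prior × likelihood for each hypothesis:
  T1: 0.13 × 0.08 × 0.048 = 0.0004992
  T6: 0.14 × 0.18 × 0.185 = 0.004662
  T3: 0.16 × 0.072 × 0.11 = 0.0012672
  T4: 0.24 × 0.096 × 0.04 = 0.0009216
  T2: 0.33 × 0.02 × 0.1725 = 0.0011385
Normalizing constant = 0.0084885.
P(T6 | evidence) = 0.004662 / 0.0084885 ≈ 0.5492.

0.5492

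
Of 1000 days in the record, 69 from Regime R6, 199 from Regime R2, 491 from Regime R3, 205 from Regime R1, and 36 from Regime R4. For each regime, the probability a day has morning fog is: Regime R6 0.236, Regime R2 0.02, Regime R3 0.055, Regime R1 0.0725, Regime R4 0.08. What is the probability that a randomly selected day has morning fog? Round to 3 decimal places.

By Bayes' rule, posterior ∝ prior × likelihood:
  Regime R6: 0.069 × 0.236 = 0.016284
  Regime R2: 0.199 × 0.02 = 0.00398
  Regime R3: 0.491 × 0.055 = 0.027005
  Regime R1: 0.205 × 0.0725 = 0.0148625
  Regime R4: 0.036 × 0.08 = 0.00288
P(fog) = 0.016284 + 0.00398 + 0.027005 + 0.0148625 + 0.00288 = 0.0650115 → 0.065.

0.065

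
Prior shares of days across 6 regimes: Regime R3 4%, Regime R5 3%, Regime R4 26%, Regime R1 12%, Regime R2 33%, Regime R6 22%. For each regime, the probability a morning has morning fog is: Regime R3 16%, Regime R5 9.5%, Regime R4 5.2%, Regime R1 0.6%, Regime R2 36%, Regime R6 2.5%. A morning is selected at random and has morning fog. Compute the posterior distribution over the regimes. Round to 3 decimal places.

Regime R3 0.043, Regime R5 0.019, Regime R4 0.091, Regime R1 0.005, Regime R2 0.804, Regime R6 0.037

By Bayes' rule, posterior ∝ prior × likelihood:
  Regime R3: 0.04 × 0.16 = 0.0064
  Regime R5: 0.03 × 0.095 = 0.00285
  Regime R4: 0.26 × 0.052 = 0.01352
  Regime R1: 0.12 × 0.006 = 0.00072
  Regime R2: 0.33 × 0.36 = 0.1188
  Regime R6: 0.22 × 0.025 = 0.0055
Total = 0.14779.
P(Regime R3 | fog) = 0.0064/0.14779 ≈ 0.043
P(Regime R5 | fog) = 0.00285/0.14779 ≈ 0.019
P(Regime R4 | fog) = 0.01352/0.14779 ≈ 0.091
P(Regime R1 | fog) = 0.00072/0.14779 ≈ 0.005
P(Regime R2 | fog) = 0.1188/0.14779 ≈ 0.804
P(Regime R6 | fog) = 0.0055/0.14779 ≈ 0.037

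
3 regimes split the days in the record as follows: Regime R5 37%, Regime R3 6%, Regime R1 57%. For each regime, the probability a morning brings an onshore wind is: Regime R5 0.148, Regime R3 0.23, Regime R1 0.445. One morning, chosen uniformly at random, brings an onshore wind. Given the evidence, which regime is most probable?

Prior × likelihood for each hypothesis:
  Regime R5: 0.37 × 0.148 = 0.05476
  Regime R3: 0.06 × 0.23 = 0.0138
  Regime R1: 0.57 × 0.445 = 0.25365
Total = 0.32221.
Largest term belongs to Regime R1, so Regime R1 is most probable.

Regime R1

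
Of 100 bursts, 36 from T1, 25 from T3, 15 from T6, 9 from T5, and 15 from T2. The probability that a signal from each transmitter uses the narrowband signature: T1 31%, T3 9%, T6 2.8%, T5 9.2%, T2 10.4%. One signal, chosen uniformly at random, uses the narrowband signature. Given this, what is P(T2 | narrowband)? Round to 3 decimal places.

Unnormalized posteriors (prior × likelihood):
  T1: 0.36 × 0.31 = 0.1116
  T3: 0.25 × 0.09 = 0.0225
  T6: 0.15 × 0.028 = 0.0042
  T5: 0.09 × 0.092 = 0.00828
  T2: 0.15 × 0.104 = 0.0156
Normalizing constant = 0.16218.
P(T2 | evidence) = 0.0156 / 0.16218 ≈ 0.096.

0.096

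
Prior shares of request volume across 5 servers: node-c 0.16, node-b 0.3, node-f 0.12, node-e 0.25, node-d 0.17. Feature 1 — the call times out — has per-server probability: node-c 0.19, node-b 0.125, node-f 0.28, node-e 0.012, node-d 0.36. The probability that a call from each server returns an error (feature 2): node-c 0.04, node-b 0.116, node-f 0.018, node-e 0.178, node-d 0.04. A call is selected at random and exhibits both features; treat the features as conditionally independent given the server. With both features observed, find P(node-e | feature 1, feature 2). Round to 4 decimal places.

By Bayes' rule, posterior ∝ prior × likelihood:
  node-c: 0.16 × 0.19 × 0.04 = 0.001216
  node-b: 0.3 × 0.125 × 0.116 = 0.00435
  node-f: 0.12 × 0.28 × 0.018 = 0.0006048
  node-e: 0.25 × 0.012 × 0.178 = 0.000534
  node-d: 0.17 × 0.36 × 0.04 = 0.002448
Normalizing constant = 0.0091528.
P(node-e | evidence) = 0.000534 / 0.0091528 ≈ 0.0583.

0.0583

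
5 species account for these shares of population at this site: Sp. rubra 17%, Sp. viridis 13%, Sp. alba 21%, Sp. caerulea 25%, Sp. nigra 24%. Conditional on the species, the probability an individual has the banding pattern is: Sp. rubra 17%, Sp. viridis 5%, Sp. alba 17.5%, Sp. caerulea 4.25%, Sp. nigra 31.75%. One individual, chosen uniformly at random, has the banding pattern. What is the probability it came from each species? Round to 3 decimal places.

Compute prior × likelihood for every hypothesis:
  Sp. rubra: 0.17 × 0.17 = 0.0289
  Sp. viridis: 0.13 × 0.05 = 0.0065
  Sp. alba: 0.21 × 0.175 = 0.03675
  Sp. caerulea: 0.25 × 0.0425 = 0.010625
  Sp. nigra: 0.24 × 0.3175 = 0.0762
Sum = 0.158975.
P(Sp. rubra | banded) = 0.0289/0.158975 ≈ 0.182
P(Sp. viridis | banded) = 0.0065/0.158975 ≈ 0.041
P(Sp. alba | banded) = 0.03675/0.158975 ≈ 0.231
P(Sp. caerulea | banded) = 0.010625/0.158975 ≈ 0.067
P(Sp. nigra | banded) = 0.0762/0.158975 ≈ 0.479

Sp. rubra 0.182, Sp. viridis 0.041, Sp. alba 0.231, Sp. caerulea 0.067, Sp. nigra 0.479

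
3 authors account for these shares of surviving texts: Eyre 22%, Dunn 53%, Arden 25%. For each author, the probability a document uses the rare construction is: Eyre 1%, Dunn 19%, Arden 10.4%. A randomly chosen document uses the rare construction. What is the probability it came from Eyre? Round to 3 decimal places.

Unnormalized posteriors (prior × likelihood):
  Eyre: 0.22 × 0.01 = 0.0022
  Dunn: 0.53 × 0.19 = 0.1007
  Arden: 0.25 × 0.104 = 0.026
Sum = 0.1289.
P(Eyre | evidence) = 0.0022 / 0.1289 ≈ 0.017.

0.017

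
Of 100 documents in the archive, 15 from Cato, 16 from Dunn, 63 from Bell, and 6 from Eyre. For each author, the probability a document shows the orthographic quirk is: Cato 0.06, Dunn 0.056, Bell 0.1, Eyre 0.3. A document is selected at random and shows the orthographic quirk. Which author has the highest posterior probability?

Bell

Unnormalized posteriors (prior × likelihood):
  Cato: 0.15 × 0.06 = 0.009
  Dunn: 0.16 × 0.056 = 0.00896
  Bell: 0.63 × 0.1 = 0.063
  Eyre: 0.06 × 0.3 = 0.018
Normalizing constant = 0.09896.
Largest term belongs to Bell, so Bell is most probable.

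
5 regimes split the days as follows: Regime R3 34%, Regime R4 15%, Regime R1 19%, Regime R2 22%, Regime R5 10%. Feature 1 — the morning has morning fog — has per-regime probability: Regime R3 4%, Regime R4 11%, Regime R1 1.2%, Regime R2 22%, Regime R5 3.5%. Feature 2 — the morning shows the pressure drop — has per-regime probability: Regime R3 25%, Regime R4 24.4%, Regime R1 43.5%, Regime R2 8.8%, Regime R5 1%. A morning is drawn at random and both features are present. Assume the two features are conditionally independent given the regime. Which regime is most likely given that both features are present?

Unnormalized posteriors (prior × likelihood):
  Regime R3: 0.34 × 0.04 × 0.25 = 0.0034
  Regime R4: 0.15 × 0.11 × 0.244 = 0.004026
  Regime R1: 0.19 × 0.012 × 0.435 = 0.0009918
  Regime R2: 0.22 × 0.22 × 0.088 = 0.0042592
  Regime R5: 0.1 × 0.035 × 0.01 = 0.000035
Normalizing constant = 0.012712.
Largest term belongs to Regime R2, so Regime R2 is most probable.

Regime R2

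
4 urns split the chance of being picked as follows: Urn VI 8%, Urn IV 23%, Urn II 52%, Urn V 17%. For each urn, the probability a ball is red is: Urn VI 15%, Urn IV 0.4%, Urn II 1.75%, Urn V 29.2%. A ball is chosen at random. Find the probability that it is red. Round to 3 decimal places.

0.072

Prior × likelihood for each hypothesis:
  Urn VI: 0.08 × 0.15 = 0.012
  Urn IV: 0.23 × 0.004 = 0.00092
  Urn II: 0.52 × 0.0175 = 0.0091
  Urn V: 0.17 × 0.292 = 0.04964
P(red) = 0.012 + 0.00092 + 0.0091 + 0.04964 = 0.07166 → 0.072.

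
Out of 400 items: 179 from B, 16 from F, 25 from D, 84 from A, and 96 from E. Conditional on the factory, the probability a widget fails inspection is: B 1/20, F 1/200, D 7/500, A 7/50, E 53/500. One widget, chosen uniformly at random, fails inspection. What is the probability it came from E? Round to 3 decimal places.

Unnormalized posteriors (prior × likelihood):
  B: 0.4475 × 0.05 = 0.022375
  F: 0.04 × 0.005 = 0.0002
  D: 0.0625 × 0.014 = 0.000875
  A: 0.21 × 0.14 = 0.0294
  E: 0.24 × 0.106 = 0.02544
Total = 0.07829.
P(E | evidence) = 0.02544 / 0.07829 ≈ 0.325.

0.325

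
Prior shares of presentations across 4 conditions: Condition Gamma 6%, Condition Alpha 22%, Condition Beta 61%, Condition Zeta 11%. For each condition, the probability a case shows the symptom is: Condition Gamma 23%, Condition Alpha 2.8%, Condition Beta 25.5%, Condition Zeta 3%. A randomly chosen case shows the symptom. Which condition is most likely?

Prior × likelihood for each hypothesis:
  Condition Gamma: 0.06 × 0.23 = 0.0138
  Condition Alpha: 0.22 × 0.028 = 0.00616
  Condition Beta: 0.61 × 0.255 = 0.15555
  Condition Zeta: 0.11 × 0.03 = 0.0033
Normalizing constant = 0.17881.
Largest term belongs to Condition Beta, so Condition Beta is most probable.

Condition Beta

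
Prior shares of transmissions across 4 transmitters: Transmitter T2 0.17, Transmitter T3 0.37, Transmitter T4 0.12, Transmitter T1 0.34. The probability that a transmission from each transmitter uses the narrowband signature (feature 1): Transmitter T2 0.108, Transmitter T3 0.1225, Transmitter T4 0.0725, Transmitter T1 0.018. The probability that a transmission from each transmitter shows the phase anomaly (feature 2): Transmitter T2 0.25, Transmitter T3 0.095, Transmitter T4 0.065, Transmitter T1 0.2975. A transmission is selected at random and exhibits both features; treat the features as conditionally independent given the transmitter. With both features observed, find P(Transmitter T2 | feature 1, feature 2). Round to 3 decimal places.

0.407

Compute prior × likelihood for every hypothesis:
  Transmitter T2: 0.17 × 0.108 × 0.25 = 0.00459
  Transmitter T3: 0.37 × 0.1225 × 0.095 = 0.004305875
  Transmitter T4: 0.12 × 0.0725 × 0.065 = 0.0005655
  Transmitter T1: 0.34 × 0.018 × 0.2975 = 0.0018207
Sum = 0.011282075.
P(Transmitter T2 | evidence) = 0.00459 / 0.011282075 ≈ 0.407.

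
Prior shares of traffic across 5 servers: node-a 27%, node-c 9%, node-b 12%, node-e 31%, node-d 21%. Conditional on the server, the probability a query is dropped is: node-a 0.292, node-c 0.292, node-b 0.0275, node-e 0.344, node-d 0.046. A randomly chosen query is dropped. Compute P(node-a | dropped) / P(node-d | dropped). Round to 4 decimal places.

By Bayes' rule, posterior ∝ prior × likelihood:
  node-a: 0.27 × 0.292 = 0.07884
  node-c: 0.09 × 0.292 = 0.02628
  node-b: 0.12 × 0.0275 = 0.0033
  node-e: 0.31 × 0.344 = 0.10664
  node-d: 0.21 × 0.046 = 0.00966
Total = 0.22472.
The ratio is 0.07884 / 0.00966 (the normalizer cancels) = 8.1615.

8.1615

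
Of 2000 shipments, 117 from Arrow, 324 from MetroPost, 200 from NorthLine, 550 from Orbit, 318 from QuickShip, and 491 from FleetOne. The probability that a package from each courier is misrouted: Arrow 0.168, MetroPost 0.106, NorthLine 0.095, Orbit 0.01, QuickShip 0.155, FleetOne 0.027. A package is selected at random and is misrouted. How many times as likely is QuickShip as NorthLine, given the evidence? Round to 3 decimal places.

2.594

By Bayes' rule, posterior ∝ prior × likelihood:
  Arrow: 0.0585 × 0.168 = 0.009828
  MetroPost: 0.162 × 0.106 = 0.017172
  NorthLine: 0.1 × 0.095 = 0.0095
  Orbit: 0.275 × 0.01 = 0.00275
  QuickShip: 0.159 × 0.155 = 0.024645
  FleetOne: 0.2455 × 0.027 = 0.0066285
Total = 0.0705235.
The ratio is 0.024645 / 0.0095 (the normalizer cancels) = 2.594.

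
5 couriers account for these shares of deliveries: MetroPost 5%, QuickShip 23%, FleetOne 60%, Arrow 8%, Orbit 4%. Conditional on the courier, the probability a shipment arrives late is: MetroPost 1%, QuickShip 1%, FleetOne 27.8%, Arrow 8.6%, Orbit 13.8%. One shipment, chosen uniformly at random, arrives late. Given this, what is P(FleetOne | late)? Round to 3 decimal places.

0.916

By Bayes' rule, posterior ∝ prior × likelihood:
  MetroPost: 0.05 × 0.01 = 0.0005
  QuickShip: 0.23 × 0.01 = 0.0023
  FleetOne: 0.6 × 0.278 = 0.1668
  Arrow: 0.08 × 0.086 = 0.00688
  Orbit: 0.04 × 0.138 = 0.00552
Total = 0.182.
P(FleetOne | evidence) = 0.1668 / 0.182 ≈ 0.916.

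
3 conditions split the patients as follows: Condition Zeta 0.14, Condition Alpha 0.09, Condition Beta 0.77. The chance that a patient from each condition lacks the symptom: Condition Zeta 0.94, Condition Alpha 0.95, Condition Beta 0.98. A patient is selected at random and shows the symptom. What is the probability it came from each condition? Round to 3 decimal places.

Taking complements, P(symptomatic | each) = Condition Zeta 0.06, Condition Alpha 0.05, Condition Beta 0.02.
Unnormalized posteriors (prior × likelihood):
  Condition Zeta: 0.14 × 0.06 = 0.0084
  Condition Alpha: 0.09 × 0.05 = 0.0045
  Condition Beta: 0.77 × 0.02 = 0.0154
Normalizing constant = 0.0283.
P(Condition Zeta | symptomatic) = 0.0084/0.0283 ≈ 0.297
P(Condition Alpha | symptomatic) = 0.0045/0.0283 ≈ 0.159
P(Condition Beta | symptomatic) = 0.0154/0.0283 ≈ 0.544
(Check: 0.297+0.159+0.544 = 1.000.)

Condition Zeta 0.297, Condition Alpha 0.159, Condition Beta 0.544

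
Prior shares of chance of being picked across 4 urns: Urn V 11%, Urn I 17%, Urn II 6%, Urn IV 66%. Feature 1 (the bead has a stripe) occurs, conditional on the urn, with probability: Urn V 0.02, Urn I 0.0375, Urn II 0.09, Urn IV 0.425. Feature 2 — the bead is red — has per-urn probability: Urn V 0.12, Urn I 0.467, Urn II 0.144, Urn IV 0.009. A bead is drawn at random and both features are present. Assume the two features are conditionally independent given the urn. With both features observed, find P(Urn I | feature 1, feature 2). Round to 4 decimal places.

Unnormalized posteriors (prior × likelihood):
  Urn V: 0.11 × 0.02 × 0.12 = 0.000264
  Urn I: 0.17 × 0.0375 × 0.467 = 0.002977125
  Urn II: 0.06 × 0.09 × 0.144 = 0.0007776
  Urn IV: 0.66 × 0.425 × 0.009 = 0.0025245
Sum = 0.006543225.
P(Urn I | evidence) = 0.002977125 / 0.006543225 ≈ 0.4550.

0.4550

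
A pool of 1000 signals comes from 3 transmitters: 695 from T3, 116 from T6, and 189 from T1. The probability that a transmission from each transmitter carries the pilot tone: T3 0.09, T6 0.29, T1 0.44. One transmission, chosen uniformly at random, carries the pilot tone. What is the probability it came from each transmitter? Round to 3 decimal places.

T3 0.349, T6 0.188, T1 0.464

Compute prior × likelihood for every hypothesis:
  T3: 0.695 × 0.09 = 0.06255
  T6: 0.116 × 0.29 = 0.03364
  T1: 0.189 × 0.44 = 0.08316
Total = 0.17935.
P(T3 | pilot) = 0.06255/0.17935 ≈ 0.349
P(T6 | pilot) = 0.03364/0.17935 ≈ 0.188
P(T1 | pilot) = 0.08316/0.17935 ≈ 0.464
(Check: 0.349+0.188+0.464 = 1.001.)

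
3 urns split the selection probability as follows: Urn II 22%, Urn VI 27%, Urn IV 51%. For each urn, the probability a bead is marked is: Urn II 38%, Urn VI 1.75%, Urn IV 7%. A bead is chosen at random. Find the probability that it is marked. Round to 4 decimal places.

0.1240

By Bayes' rule, posterior ∝ prior × likelihood:
  Urn II: 0.22 × 0.38 = 0.0836
  Urn VI: 0.27 × 0.0175 = 0.004725
  Urn IV: 0.51 × 0.07 = 0.0357
P(marked) = 0.0836 + 0.004725 + 0.0357 = 0.124025 → 0.1240.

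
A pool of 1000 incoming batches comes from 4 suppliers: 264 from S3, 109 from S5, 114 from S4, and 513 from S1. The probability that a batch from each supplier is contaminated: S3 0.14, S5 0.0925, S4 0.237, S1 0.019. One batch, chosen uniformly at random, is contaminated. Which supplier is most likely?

S3

By Bayes' rule, posterior ∝ prior × likelihood:
  S3: 0.264 × 0.14 = 0.03696
  S5: 0.109 × 0.0925 = 0.0100825
  S4: 0.114 × 0.237 = 0.027018
  S1: 0.513 × 0.019 = 0.009747
Normalizing constant = 0.0838075.
Largest term belongs to S3, so S3 is most probable.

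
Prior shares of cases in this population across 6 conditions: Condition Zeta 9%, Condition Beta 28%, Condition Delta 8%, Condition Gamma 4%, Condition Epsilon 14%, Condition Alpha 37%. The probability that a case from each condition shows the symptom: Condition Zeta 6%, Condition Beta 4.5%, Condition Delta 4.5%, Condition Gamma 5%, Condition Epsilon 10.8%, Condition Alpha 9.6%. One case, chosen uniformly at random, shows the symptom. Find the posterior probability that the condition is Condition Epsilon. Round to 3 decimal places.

0.204

Compute prior × likelihood for every hypothesis:
  Condition Zeta: 0.09 × 0.06 = 0.0054
  Condition Beta: 0.28 × 0.045 = 0.0126
  Condition Delta: 0.08 × 0.045 = 0.0036
  Condition Gamma: 0.04 × 0.05 = 0.002
  Condition Epsilon: 0.14 × 0.108 = 0.01512
  Condition Alpha: 0.37 × 0.096 = 0.03552
Sum = 0.07424.
P(Condition Epsilon | evidence) = 0.01512 / 0.07424 ≈ 0.204.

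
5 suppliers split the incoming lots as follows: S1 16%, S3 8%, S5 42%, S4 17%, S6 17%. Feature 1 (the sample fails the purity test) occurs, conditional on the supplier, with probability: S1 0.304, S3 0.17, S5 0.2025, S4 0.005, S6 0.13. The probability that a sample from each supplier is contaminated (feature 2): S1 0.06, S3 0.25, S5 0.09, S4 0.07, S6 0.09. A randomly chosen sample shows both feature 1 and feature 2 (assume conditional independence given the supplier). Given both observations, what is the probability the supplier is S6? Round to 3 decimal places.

Prior × likelihood for each hypothesis:
  S1: 0.16 × 0.304 × 0.06 = 0.0029184
  S3: 0.08 × 0.17 × 0.25 = 0.0034
  S5: 0.42 × 0.2025 × 0.09 = 0.0076545
  S4: 0.17 × 0.005 × 0.07 = 0.0000595
  S6: 0.17 × 0.13 × 0.09 = 0.001989
Sum = 0.0160214.
P(S6 | evidence) = 0.001989 / 0.0160214 ≈ 0.124.

0.124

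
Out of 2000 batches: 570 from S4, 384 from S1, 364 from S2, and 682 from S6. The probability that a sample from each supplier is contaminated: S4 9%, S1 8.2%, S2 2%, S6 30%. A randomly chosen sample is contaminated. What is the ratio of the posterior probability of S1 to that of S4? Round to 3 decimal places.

Compute prior × likelihood for every hypothesis:
  S4: 0.285 × 0.09 = 0.02565
  S1: 0.192 × 0.082 = 0.015744
  S2: 0.182 × 0.02 = 0.00364
  S6: 0.341 × 0.3 = 0.1023
Total = 0.147334.
The ratio is 0.015744 / 0.02565 (the normalizer cancels) = 0.614.

0.614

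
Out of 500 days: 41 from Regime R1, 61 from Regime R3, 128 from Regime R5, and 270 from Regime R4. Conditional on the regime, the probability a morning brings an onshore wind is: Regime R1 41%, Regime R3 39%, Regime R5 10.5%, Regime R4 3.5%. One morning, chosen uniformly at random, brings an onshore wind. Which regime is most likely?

Regime R3

By Bayes' rule, posterior ∝ prior × likelihood:
  Regime R1: 0.082 × 0.41 = 0.03362
  Regime R3: 0.122 × 0.39 = 0.04758
  Regime R5: 0.256 × 0.105 = 0.02688
  Regime R4: 0.54 × 0.035 = 0.0189
Normalizing constant = 0.12698.
Largest term belongs to Regime R3, so Regime R3 is most probable.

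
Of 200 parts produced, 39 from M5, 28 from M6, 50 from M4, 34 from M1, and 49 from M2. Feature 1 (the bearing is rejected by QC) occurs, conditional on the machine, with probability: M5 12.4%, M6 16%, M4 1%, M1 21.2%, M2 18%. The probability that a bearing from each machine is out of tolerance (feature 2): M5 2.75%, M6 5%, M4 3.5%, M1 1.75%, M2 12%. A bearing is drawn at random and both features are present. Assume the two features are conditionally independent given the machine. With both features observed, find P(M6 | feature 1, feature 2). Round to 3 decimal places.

0.144

Compute prior × likelihood for every hypothesis:
  M5: 0.195 × 0.124 × 0.0275 = 0.00066495
  M6: 0.14 × 0.16 × 0.05 = 0.00112
  M4: 0.25 × 0.01 × 0.035 = 0.0000875
  M1: 0.17 × 0.212 × 0.0175 = 0.0006307
  M2: 0.245 × 0.18 × 0.12 = 0.005292
Normalizing constant = 0.00779515.
P(M6 | evidence) = 0.00112 / 0.00779515 ≈ 0.144.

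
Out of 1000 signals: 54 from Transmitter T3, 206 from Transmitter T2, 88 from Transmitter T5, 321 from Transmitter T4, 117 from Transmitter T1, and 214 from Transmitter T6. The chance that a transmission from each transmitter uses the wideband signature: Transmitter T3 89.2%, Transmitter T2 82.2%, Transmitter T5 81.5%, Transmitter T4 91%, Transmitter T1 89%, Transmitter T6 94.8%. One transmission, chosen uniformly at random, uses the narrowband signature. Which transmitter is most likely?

Taking complements, P(narrowband | each) = Transmitter T3 0.108, Transmitter T2 0.178, Transmitter T5 0.185, Transmitter T4 0.09, Transmitter T1 0.11, Transmitter T6 0.052.
Compute prior × likelihood for every hypothesis:
  Transmitter T3: 0.054 × 0.108 = 0.005832
  Transmitter T2: 0.206 × 0.178 = 0.036668
  Transmitter T5: 0.088 × 0.185 = 0.01628
  Transmitter T4: 0.321 × 0.09 = 0.02889
  Transmitter T1: 0.117 × 0.11 = 0.01287
  Transmitter T6: 0.214 × 0.052 = 0.011128
Total = 0.111668.
Largest term belongs to Transmitter T2, so Transmitter T2 is most probable.

Transmitter T2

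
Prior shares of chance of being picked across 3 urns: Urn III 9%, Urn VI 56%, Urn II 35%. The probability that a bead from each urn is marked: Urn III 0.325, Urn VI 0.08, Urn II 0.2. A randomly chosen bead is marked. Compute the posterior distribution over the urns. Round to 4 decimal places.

Compute prior × likelihood for every hypothesis:
  Urn III: 0.09 × 0.325 = 0.02925
  Urn VI: 0.56 × 0.08 = 0.0448
  Urn II: 0.35 × 0.2 = 0.07
Sum = 0.14405.
P(Urn III | marked) = 0.02925/0.14405 ≈ 0.2031
P(Urn VI | marked) = 0.0448/0.14405 ≈ 0.3110
P(Urn II | marked) = 0.07/0.14405 ≈ 0.4859
(Check: 0.2031+0.3110+0.4859 = 1.0000.)

Urn III 0.2031, Urn VI 0.3110, Urn II 0.4859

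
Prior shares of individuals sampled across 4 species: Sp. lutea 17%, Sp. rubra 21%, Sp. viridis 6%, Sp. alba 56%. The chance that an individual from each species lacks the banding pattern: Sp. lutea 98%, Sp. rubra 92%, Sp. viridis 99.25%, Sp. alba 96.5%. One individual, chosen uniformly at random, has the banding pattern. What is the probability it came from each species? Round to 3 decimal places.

Sp. lutea 0.084, Sp. rubra 0.417, Sp. viridis 0.011, Sp. alba 0.487

Taking complements, P(banded | each) = Sp. lutea 0.02, Sp. rubra 0.08, Sp. viridis 0.0075, Sp. alba 0.035.
Prior × likelihood for each hypothesis:
  Sp. lutea: 0.17 × 0.02 = 0.0034
  Sp. rubra: 0.21 × 0.08 = 0.0168
  Sp. viridis: 0.06 × 0.0075 = 0.00045
  Sp. alba: 0.56 × 0.035 = 0.0196
Total = 0.04025.
P(Sp. lutea | banded) = 0.0034/0.04025 ≈ 0.084
P(Sp. rubra | banded) = 0.0168/0.04025 ≈ 0.417
P(Sp. viridis | banded) = 0.00045/0.04025 ≈ 0.011
P(Sp. alba | banded) = 0.0196/0.04025 ≈ 0.487
(Check: 0.084+0.417+0.011+0.487 = 0.999.)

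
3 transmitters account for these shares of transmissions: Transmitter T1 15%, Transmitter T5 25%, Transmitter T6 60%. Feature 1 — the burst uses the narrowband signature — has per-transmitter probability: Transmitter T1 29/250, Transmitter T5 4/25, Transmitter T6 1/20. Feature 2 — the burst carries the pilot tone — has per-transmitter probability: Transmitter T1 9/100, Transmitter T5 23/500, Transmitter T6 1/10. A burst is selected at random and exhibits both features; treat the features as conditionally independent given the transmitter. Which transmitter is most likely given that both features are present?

Transmitter T6

Unnormalized posteriors (prior × likelihood):
  Transmitter T1: 0.15 × 0.116 × 0.09 = 0.001566
  Transmitter T5: 0.25 × 0.16 × 0.046 = 0.00184
  Transmitter T6: 0.6 × 0.05 × 0.1 = 0.003
Normalizing constant = 0.006406.
Largest term belongs to Transmitter T6, so Transmitter T6 is most probable.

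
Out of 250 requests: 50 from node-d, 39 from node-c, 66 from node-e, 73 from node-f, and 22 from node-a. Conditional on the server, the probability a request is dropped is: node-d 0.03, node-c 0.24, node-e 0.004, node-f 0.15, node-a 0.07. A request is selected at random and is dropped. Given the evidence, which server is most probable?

By Bayes' rule, posterior ∝ prior × likelihood:
  node-d: 0.2 × 0.03 = 0.006
  node-c: 0.156 × 0.24 = 0.03744
  node-e: 0.264 × 0.004 = 0.001056
  node-f: 0.292 × 0.15 = 0.0438
  node-a: 0.088 × 0.07 = 0.00616
Sum = 0.094456.
Largest term belongs to node-f, so node-f is most probable.

node-f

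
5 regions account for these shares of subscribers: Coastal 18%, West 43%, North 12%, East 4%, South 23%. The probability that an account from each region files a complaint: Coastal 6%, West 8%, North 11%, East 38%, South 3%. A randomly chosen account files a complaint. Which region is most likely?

Compute prior × likelihood for every hypothesis:
  Coastal: 0.18 × 0.06 = 0.0108
  West: 0.43 × 0.08 = 0.0344
  North: 0.12 × 0.11 = 0.0132
  East: 0.04 × 0.38 = 0.0152
  South: 0.23 × 0.03 = 0.0069
Total = 0.0805.
Largest term belongs to West, so West is most probable.

West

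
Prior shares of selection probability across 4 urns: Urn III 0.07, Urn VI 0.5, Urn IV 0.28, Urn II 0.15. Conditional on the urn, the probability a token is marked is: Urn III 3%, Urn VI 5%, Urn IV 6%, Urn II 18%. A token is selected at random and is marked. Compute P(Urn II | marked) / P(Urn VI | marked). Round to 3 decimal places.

1.080

Unnormalized posteriors (prior × likelihood):
  Urn III: 0.07 × 0.03 = 0.0021
  Urn VI: 0.5 × 0.05 = 0.025
  Urn IV: 0.28 × 0.06 = 0.0168
  Urn II: 0.15 × 0.18 = 0.027
Normalizing constant = 0.0709.
The ratio is 0.027 / 0.025 (the normalizer cancels) = 1.080.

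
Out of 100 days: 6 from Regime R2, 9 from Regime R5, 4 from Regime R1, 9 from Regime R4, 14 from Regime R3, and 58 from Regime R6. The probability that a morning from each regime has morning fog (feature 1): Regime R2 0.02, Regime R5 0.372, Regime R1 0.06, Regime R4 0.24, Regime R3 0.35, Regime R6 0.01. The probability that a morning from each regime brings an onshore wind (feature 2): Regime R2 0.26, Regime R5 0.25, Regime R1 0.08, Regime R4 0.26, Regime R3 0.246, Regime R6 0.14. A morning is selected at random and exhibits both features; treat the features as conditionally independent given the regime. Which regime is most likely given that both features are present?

Regime R3

By Bayes' rule, posterior ∝ prior × likelihood:
  Regime R2: 0.06 × 0.02 × 0.26 = 0.000312
  Regime R5: 0.09 × 0.372 × 0.25 = 0.00837
  Regime R1: 0.04 × 0.06 × 0.08 = 0.000192
  Regime R4: 0.09 × 0.24 × 0.26 = 0.005616
  Regime R3: 0.14 × 0.35 × 0.246 = 0.012054
  Regime R6: 0.58 × 0.01 × 0.14 = 0.000812
Sum = 0.027356.
Largest term belongs to Regime R3, so Regime R3 is most probable.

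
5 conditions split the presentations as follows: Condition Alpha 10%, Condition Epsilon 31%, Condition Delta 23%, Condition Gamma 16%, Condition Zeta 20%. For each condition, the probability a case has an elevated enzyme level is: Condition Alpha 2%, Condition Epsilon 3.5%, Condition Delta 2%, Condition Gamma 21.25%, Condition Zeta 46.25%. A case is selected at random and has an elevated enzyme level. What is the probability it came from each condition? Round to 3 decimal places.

Prior × likelihood for each hypothesis:
  Condition Alpha: 0.1 × 0.02 = 0.002
  Condition Epsilon: 0.31 × 0.035 = 0.01085
  Condition Delta: 0.23 × 0.02 = 0.0046
  Condition Gamma: 0.16 × 0.2125 = 0.034
  Condition Zeta: 0.2 × 0.4625 = 0.0925
Normalizing constant = 0.14395.
P(Condition Alpha | elevated) = 0.002/0.14395 ≈ 0.014
P(Condition Epsilon | elevated) = 0.01085/0.14395 ≈ 0.075
P(Condition Delta | elevated) = 0.0046/0.14395 ≈ 0.032
P(Condition Gamma | elevated) = 0.034/0.14395 ≈ 0.236
P(Condition Zeta | elevated) = 0.0925/0.14395 ≈ 0.643

Condition Alpha 0.014, Condition Epsilon 0.075, Condition Delta 0.032, Condition Gamma 0.236, Condition Zeta 0.643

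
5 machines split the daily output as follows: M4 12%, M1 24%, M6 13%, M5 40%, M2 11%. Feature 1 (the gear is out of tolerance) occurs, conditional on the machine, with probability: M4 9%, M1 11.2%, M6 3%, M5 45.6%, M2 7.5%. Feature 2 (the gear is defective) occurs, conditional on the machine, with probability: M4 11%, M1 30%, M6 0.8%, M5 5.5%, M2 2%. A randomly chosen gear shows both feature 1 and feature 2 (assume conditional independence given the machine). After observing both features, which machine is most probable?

Prior × likelihood for each hypothesis:
  M4: 0.12 × 0.09 × 0.11 = 0.001188
  M1: 0.24 × 0.112 × 0.3 = 0.008064
  M6: 0.13 × 0.03 × 0.008 = 0.0000312
  M5: 0.4 × 0.456 × 0.055 = 0.010032
  M2: 0.11 × 0.075 × 0.02 = 0.000165
Total = 0.0194802.
Largest term belongs to M5, so M5 is most probable.

M5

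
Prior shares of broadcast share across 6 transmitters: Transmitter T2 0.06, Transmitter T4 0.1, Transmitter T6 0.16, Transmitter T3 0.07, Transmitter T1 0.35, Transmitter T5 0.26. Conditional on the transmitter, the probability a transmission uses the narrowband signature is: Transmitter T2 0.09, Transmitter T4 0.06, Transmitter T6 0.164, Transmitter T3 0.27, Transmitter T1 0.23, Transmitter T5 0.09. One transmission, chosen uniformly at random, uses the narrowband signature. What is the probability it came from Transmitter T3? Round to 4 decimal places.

0.1178

Unnormalized posteriors (prior × likelihood):
  Transmitter T2: 0.06 × 0.09 = 0.0054
  Transmitter T4: 0.1 × 0.06 = 0.006
  Transmitter T6: 0.16 × 0.164 = 0.02624
  Transmitter T3: 0.07 × 0.27 = 0.0189
  Transmitter T1: 0.35 × 0.23 = 0.0805
  Transmitter T5: 0.26 × 0.09 = 0.0234
Sum = 0.16044.
P(Transmitter T3 | evidence) = 0.0189 / 0.16044 ≈ 0.1178.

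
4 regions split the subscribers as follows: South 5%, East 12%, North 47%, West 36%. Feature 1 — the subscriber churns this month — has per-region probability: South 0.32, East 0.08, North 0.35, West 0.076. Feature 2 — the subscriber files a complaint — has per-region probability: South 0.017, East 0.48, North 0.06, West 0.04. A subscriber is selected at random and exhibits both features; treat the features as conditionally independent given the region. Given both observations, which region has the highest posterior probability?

North

By Bayes' rule, posterior ∝ prior × likelihood:
  South: 0.05 × 0.32 × 0.017 = 0.000272
  East: 0.12 × 0.08 × 0.48 = 0.004608
  North: 0.47 × 0.35 × 0.06 = 0.00987
  West: 0.36 × 0.076 × 0.04 = 0.0010944
Sum = 0.0158444.
Largest term belongs to North, so North is most probable.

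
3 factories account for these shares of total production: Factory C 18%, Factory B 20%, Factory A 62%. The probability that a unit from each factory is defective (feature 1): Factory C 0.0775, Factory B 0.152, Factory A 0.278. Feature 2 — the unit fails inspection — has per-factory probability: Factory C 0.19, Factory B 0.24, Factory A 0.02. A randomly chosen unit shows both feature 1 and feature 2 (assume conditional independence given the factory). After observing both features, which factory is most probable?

Factory B

By Bayes' rule, posterior ∝ prior × likelihood:
  Factory C: 0.18 × 0.0775 × 0.19 = 0.0026505
  Factory B: 0.2 × 0.152 × 0.24 = 0.007296
  Factory A: 0.62 × 0.278 × 0.02 = 0.0034472
Normalizing constant = 0.0133937.
Largest term belongs to Factory B, so Factory B is most probable.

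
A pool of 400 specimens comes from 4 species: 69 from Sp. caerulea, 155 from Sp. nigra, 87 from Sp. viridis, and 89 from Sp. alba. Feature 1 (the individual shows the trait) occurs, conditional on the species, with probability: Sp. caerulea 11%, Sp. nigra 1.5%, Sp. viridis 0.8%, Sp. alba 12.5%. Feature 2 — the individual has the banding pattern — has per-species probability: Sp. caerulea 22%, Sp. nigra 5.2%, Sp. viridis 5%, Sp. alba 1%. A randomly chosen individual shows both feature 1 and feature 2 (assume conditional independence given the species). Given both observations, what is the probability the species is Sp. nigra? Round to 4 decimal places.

Unnormalized posteriors (prior × likelihood):
  Sp. caerulea: 0.1725 × 0.11 × 0.22 = 0.0041745
  Sp. nigra: 0.3875 × 0.015 × 0.052 = 0.00030225
  Sp. viridis: 0.2175 × 0.008 × 0.05 = 0.000087
  Sp. alba: 0.2225 × 0.125 × 0.01 = 0.000278125
Total = 0.004841875.
P(Sp. nigra | evidence) = 0.00030225 / 0.004841875 ≈ 0.0624.

0.0624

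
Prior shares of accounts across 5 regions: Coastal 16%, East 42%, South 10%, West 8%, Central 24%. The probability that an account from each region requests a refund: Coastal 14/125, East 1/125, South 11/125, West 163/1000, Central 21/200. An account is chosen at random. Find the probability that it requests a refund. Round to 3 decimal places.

0.068

Unnormalized posteriors (prior × likelihood):
  Coastal: 0.16 × 0.112 = 0.01792
  East: 0.42 × 0.008 = 0.00336
  South: 0.1 × 0.088 = 0.0088
  West: 0.08 × 0.163 = 0.01304
  Central: 0.24 × 0.105 = 0.0252
P(refund) = 0.01792 + 0.00336 + 0.0088 + 0.01304 + 0.0252 = 0.06832 → 0.068.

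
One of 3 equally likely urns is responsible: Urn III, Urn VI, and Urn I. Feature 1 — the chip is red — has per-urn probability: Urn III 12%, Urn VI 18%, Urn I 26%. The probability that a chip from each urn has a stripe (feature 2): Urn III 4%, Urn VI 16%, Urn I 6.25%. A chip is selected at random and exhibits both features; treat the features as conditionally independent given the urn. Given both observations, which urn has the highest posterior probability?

Urn VI

With a uniform prior (1/3 each), posterior ∝ likelihood:
  Urn III: 0.12 × 0.04 = 0.0048
  Urn VI: 0.18 × 0.16 = 0.0288
  Urn I: 0.26 × 0.0625 = 0.01625
Normalizing constant = 0.04985.
Largest term belongs to Urn VI, so Urn VI is most probable.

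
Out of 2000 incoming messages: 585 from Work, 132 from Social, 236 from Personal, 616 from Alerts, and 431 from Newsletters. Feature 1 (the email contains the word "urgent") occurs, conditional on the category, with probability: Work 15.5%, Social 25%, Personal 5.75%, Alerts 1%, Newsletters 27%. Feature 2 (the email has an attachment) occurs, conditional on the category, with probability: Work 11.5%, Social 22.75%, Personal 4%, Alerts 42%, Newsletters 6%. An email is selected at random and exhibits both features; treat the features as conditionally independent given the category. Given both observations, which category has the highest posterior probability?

Work

Compute prior × likelihood for every hypothesis:
  Work: 0.2925 × 0.155 × 0.115 = 0.0052138125
  Social: 0.066 × 0.25 × 0.2275 = 0.00375375
  Personal: 0.118 × 0.0575 × 0.04 = 0.0002714
  Alerts: 0.308 × 0.01 × 0.42 = 0.0012936
  Newsletters: 0.2155 × 0.27 × 0.06 = 0.0034911
Normalizing constant = 0.0140236625.
Largest term belongs to Work, so Work is most probable.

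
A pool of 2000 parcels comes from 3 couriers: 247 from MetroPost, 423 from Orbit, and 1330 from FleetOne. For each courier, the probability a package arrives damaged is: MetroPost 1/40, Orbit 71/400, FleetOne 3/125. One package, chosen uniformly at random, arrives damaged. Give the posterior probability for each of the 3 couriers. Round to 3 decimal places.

By Bayes' rule, posterior ∝ prior × likelihood:
  MetroPost: 0.1235 × 0.025 = 0.0030875
  Orbit: 0.2115 × 0.1775 = 0.03754125
  FleetOne: 0.665 × 0.024 = 0.01596
Sum = 0.05658875.
P(MetroPost | damaged) = 0.0030875/0.05658875 ≈ 0.055
P(Orbit | damaged) = 0.03754125/0.05658875 ≈ 0.663
P(FleetOne | damaged) = 0.01596/0.05658875 ≈ 0.282

MetroPost 0.055, Orbit 0.663, FleetOne 0.282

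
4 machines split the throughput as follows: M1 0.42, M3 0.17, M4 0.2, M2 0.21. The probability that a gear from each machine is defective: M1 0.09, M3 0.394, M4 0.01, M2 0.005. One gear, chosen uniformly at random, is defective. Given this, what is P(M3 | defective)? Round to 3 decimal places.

0.621

Compute prior × likelihood for every hypothesis:
  M1: 0.42 × 0.09 = 0.0378
  M3: 0.17 × 0.394 = 0.06698
  M4: 0.2 × 0.01 = 0.002
  M2: 0.21 × 0.005 = 0.00105
Sum = 0.10783.
P(M3 | evidence) = 0.06698 / 0.10783 ≈ 0.621.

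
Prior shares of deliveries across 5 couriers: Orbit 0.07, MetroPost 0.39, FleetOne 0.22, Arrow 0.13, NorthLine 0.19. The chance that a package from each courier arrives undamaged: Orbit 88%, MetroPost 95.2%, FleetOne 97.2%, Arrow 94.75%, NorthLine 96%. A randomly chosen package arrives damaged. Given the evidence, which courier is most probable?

Taking complements, P(damaged | each) = Orbit 0.12, MetroPost 0.048, FleetOne 0.028, Arrow 0.0525, NorthLine 0.04.
Compute prior × likelihood for every hypothesis:
  Orbit: 0.07 × 0.12 = 0.0084
  MetroPost: 0.39 × 0.048 = 0.01872
  FleetOne: 0.22 × 0.028 = 0.00616
  Arrow: 0.13 × 0.0525 = 0.006825
  NorthLine: 0.19 × 0.04 = 0.0076
Sum = 0.047705.
Largest term belongs to MetroPost, so MetroPost is most probable.

MetroPost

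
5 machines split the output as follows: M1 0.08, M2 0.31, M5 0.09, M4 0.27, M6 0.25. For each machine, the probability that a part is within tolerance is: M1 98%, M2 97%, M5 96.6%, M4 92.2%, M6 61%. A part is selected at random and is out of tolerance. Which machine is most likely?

Taking complements, P(oversize | each) = M1 0.02, M2 0.03, M5 0.034, M4 0.078, M6 0.39.
By Bayes' rule, posterior ∝ prior × likelihood:
  M1: 0.08 × 0.02 = 0.0016
  M2: 0.31 × 0.03 = 0.0093
  M5: 0.09 × 0.034 = 0.00306
  M4: 0.27 × 0.078 = 0.02106
  M6: 0.25 × 0.39 = 0.0975
Total = 0.13252.
Largest term belongs to M6, so M6 is most probable.

M6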